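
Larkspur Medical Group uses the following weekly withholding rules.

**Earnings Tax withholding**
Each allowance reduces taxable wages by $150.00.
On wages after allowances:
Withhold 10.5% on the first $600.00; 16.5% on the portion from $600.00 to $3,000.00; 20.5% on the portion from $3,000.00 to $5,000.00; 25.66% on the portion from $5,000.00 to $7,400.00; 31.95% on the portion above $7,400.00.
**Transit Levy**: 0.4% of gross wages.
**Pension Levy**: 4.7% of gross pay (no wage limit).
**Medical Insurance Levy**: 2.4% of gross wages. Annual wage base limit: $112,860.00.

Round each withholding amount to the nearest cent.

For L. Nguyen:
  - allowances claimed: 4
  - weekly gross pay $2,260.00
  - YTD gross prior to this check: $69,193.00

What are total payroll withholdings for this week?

Earnings Tax: taxable = $2,260.00 − 4×$150.00 = $1,660.00
  $63.00 + 16.5% × ($1,660.00 − $600.00) = $63.00 + 16.5% × $1,060.00 = $237.90
Transit Levy: 0.4% × $2,260.00 = $9.04
Pension Levy: 4.7% × $2,260.00 = $106.22
Medical Insurance Levy: 2.4% × $2,260.00 = $54.24
Total: $237.90 + $9.04 + $106.22 + $54.24 = $407.40

$407.40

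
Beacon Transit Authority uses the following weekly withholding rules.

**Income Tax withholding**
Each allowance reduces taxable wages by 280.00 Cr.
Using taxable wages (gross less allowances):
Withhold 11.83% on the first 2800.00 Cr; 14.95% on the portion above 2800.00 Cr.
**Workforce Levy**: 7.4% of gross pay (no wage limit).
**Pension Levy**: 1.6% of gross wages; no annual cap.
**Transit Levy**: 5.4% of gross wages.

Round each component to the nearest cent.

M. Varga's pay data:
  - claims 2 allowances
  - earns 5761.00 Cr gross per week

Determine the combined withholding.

1519.77 Cr

Income Tax: taxable = 5761.00 Cr − 2×280.00 Cr = 5201.00 Cr
  331.24 Cr + 14.95% × (5201.00 Cr − 2800.00 Cr) = 331.24 Cr + 14.95% × 2401.00 Cr = 690.19 Cr
Workforce Levy: 7.4% × 5761.00 Cr = 426.31 Cr
Pension Levy: 1.6% × 5761.00 Cr = 92.18 Cr
Transit Levy: 5.4% × 5761.00 Cr = 311.09 Cr
Total: 690.19 Cr + 426.31 Cr + 92.18 Cr + 311.09 Cr = 1519.77 Cr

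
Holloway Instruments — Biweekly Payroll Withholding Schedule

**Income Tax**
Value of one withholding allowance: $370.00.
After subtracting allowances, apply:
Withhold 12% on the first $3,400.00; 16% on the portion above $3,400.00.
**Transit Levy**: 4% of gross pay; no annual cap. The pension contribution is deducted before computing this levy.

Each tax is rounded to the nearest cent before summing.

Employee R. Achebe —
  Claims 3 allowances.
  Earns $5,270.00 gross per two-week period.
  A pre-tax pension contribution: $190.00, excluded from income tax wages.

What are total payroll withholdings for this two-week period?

$702.40

Income Tax: taxable = $5,270.00 − $190.00 − 3×$370.00 = $3,970.00
  $408.00 + 16% × ($3,970.00 − $3,400.00) = $408.00 + 16% × $570.00 = $499.20
Transit Levy: 4% × $5,080.00 = $203.20
Total: $499.20 + $203.20 = $702.40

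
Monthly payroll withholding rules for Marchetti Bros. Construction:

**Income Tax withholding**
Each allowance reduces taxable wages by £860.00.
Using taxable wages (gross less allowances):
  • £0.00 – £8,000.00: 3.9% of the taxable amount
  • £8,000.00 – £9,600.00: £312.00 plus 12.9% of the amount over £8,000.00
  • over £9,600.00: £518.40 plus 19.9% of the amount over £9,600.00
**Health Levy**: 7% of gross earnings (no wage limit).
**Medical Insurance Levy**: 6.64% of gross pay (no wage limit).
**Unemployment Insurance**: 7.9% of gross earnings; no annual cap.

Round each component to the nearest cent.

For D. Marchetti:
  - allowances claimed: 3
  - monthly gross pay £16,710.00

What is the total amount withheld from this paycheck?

£5,019.20

Income Tax: taxable = £16,710.00 − 3×£860.00 = £14,130.00
  £518.40 + 19.9% × (£14,130.00 − £9,600.00) = £518.40 + 19.9% × £4,530.00 = £1,419.87
Health Levy: 7% × £16,710.00 = £1,169.70
Medical Insurance Levy: 6.64% × £16,710.00 = £1,109.54
Unemployment Insurance: 7.9% × £16,710.00 = £1,320.09
Total: £1,419.87 + £1,169.70 + £1,109.54 + £1,320.09 = £5,019.20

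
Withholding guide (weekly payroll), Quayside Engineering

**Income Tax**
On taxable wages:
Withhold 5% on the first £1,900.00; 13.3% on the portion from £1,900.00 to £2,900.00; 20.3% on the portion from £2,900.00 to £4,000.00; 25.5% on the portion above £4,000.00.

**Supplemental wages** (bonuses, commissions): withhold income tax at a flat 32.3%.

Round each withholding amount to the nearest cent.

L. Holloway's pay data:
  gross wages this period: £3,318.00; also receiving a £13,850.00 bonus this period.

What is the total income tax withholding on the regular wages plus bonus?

£4,786.40

Income Tax: taxable = £3,318.00
  £228.00 + 20.3% × (£3,318.00 − £2,900.00) = £228.00 + 20.3% × £418.00 = £312.85
Supplemental (32.3% flat on bonus): 32.3% × £13,850.00 = £4,473.55
Total income tax: £312.85 + £4,473.55 = £4,786.40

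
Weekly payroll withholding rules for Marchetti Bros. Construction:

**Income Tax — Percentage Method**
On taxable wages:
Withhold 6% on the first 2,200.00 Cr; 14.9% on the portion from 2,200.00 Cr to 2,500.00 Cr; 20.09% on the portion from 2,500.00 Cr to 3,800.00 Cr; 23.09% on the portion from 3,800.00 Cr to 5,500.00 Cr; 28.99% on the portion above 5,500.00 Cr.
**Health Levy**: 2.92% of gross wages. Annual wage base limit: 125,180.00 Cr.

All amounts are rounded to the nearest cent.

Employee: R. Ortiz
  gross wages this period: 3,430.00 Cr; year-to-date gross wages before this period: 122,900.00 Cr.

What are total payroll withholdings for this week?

Income Tax: taxable = 3,430.00 Cr
  176.70 Cr + 20.09% × (3,430.00 Cr − 2,500.00 Cr) = 176.70 Cr + 20.09% × 930.00 Cr = 363.54 Cr
Health Levy: cap 125,180.00 Cr − YTD 122,900.00 Cr = 2,280.00 Cr subject; 2.92% × 2,280.00 Cr = 66.58 Cr
Total: 363.54 Cr + 66.58 Cr = 430.12 Cr

430.12 Cr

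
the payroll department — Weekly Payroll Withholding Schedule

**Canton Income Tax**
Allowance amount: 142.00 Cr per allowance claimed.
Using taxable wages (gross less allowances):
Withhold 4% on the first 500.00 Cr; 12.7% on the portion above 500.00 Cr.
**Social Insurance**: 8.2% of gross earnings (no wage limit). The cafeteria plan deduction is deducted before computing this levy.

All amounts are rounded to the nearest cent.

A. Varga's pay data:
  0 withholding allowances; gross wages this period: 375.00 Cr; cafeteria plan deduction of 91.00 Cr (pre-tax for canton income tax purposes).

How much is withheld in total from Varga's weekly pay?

34.65 Cr

Canton Income Tax: taxable = 375.00 Cr − 91.00 Cr = 284.00 Cr
  4% × 284.00 Cr = 11.36 Cr
Social Insurance: 8.2% × 284.00 Cr = 23.29 Cr
Total: 11.36 Cr + 23.29 Cr = 34.65 Cr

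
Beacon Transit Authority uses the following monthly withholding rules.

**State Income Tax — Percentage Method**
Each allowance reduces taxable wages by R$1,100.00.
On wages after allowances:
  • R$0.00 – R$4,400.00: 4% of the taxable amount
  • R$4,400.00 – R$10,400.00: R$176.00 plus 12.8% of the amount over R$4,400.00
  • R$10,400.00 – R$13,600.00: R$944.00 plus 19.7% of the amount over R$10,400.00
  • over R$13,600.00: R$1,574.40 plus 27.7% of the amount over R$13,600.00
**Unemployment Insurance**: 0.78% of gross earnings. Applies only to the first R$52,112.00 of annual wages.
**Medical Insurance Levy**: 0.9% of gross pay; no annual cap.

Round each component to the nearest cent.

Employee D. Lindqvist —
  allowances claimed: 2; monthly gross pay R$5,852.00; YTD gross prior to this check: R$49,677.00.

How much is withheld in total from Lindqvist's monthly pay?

R$217.74

State Income Tax: taxable = R$5,852.00 − 2×R$1,100.00 = R$3,652.00
  4% × R$3,652.00 = R$146.08
Unemployment Insurance: cap R$52,112.00 − YTD R$49,677.00 = R$2,435.00 subject; 0.78% × R$2,435.00 = R$18.99
Medical Insurance Levy: 0.9% × R$5,852.00 = R$52.67
Total: R$146.08 + R$18.99 + R$52.67 = R$217.74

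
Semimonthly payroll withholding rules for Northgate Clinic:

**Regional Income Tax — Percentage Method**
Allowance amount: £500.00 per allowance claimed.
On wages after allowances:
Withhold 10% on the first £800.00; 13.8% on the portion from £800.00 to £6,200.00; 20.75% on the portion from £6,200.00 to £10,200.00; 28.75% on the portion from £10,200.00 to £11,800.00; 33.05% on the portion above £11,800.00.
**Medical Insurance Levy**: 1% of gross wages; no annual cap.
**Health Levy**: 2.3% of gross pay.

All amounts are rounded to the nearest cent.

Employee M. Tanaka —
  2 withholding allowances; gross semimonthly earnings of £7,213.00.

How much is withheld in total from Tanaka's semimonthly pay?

Regional Income Tax: taxable = £7,213.00 − 2×£500.00 = £6,213.00
  £825.20 + 20.75% × (£6,213.00 − £6,200.00) = £825.20 + 20.75% × £13.00 = £827.90
Medical Insurance Levy: 1% × £7,213.00 = £72.13
Health Levy: 2.3% × £7,213.00 = £165.90
Total: £827.90 + £72.13 + £165.90 = £1,065.93

£1,065.93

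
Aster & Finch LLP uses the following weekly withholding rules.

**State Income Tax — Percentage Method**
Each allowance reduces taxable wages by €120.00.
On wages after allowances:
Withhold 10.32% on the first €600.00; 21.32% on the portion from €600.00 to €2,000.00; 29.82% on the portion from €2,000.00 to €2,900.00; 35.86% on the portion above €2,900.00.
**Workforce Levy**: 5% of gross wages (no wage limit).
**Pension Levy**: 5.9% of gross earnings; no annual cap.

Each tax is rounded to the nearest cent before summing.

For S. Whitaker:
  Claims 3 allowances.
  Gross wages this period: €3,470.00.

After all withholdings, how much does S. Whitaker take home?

State Income Tax: taxable = €3,470.00 − 3×€120.00 = €3,110.00
  €628.78 + 35.86% × (€3,110.00 − €2,900.00) = €628.78 + 35.86% × €210.00 = €704.09
Workforce Levy: 5% × €3,470.00 = €173.50
Pension Levy: 5.9% × €3,470.00 = €204.73
Total withheld: €704.09 + €173.50 + €204.73 = €1,082.32
Net pay: €3,470.00 − €1,082.32 = €2,387.68

€2,387.68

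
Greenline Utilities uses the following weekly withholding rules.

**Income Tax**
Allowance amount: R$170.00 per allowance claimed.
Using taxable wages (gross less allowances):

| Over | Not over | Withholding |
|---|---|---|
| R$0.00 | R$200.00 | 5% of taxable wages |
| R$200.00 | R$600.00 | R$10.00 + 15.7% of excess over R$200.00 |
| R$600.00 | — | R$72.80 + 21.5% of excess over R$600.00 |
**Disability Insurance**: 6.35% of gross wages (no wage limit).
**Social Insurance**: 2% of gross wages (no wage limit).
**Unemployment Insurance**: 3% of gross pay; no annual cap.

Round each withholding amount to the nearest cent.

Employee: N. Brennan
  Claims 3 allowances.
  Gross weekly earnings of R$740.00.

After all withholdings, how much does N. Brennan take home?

R$641.30

Income Tax: taxable = R$740.00 − 3×R$170.00 = R$230.00
  R$10.00 + 15.7% × (R$230.00 − R$200.00) = R$10.00 + 15.7% × R$30.00 = R$14.71
Disability Insurance: 6.35% × R$740.00 = R$46.99
Social Insurance: 2% × R$740.00 = R$14.80
Unemployment Insurance: 3% × R$740.00 = R$22.20
Total withheld: R$14.71 + R$46.99 + R$14.80 + R$22.20 = R$98.70
Net pay: R$740.00 − R$98.70 = R$641.30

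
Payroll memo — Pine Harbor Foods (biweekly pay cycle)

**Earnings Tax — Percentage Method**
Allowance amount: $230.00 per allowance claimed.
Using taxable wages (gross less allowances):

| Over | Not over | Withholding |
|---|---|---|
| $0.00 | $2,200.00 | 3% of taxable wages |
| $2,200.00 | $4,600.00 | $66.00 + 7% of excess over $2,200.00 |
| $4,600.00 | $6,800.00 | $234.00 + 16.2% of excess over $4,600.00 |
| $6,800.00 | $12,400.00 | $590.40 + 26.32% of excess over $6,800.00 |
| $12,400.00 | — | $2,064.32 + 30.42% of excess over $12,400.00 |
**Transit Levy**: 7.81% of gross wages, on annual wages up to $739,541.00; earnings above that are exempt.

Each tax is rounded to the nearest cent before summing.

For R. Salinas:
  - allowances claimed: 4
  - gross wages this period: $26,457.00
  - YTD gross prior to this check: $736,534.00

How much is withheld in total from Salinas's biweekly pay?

Earnings Tax: taxable = $26,457.00 − 4×$230.00 = $25,537.00
  $2,064.32 + 30.42% × ($25,537.00 − $12,400.00) = $2,064.32 + 30.42% × $13,137.00 = $6,060.60
Transit Levy: cap $739,541.00 − YTD $736,534.00 = $3,007.00 subject; 7.81% × $3,007.00 = $234.85
Total: $6,060.60 + $234.85 = $6,295.45

$6,295.45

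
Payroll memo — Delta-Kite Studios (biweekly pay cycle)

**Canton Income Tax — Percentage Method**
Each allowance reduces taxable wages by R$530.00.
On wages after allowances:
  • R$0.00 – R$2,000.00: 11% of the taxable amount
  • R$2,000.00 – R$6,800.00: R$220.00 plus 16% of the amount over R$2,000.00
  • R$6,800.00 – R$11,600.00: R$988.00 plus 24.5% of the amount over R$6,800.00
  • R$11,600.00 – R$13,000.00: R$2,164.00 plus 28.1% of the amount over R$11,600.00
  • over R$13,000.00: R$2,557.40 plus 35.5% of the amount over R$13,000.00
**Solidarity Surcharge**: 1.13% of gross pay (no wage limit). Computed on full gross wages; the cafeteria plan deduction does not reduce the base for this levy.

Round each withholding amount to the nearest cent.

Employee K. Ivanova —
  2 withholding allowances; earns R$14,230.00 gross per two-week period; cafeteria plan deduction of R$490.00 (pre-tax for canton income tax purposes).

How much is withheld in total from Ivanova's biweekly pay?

Canton Income Tax: taxable = R$14,230.00 − R$490.00 − 2×R$530.00 = R$12,680.00
  R$2,164.00 + 28.1% × (R$12,680.00 − R$11,600.00) = R$2,164.00 + 28.1% × R$1,080.00 = R$2,467.48
Solidarity Surcharge: 1.13% × R$14,230.00 = R$160.80
Total: R$2,467.48 + R$160.80 = R$2,628.28

R$2,628.28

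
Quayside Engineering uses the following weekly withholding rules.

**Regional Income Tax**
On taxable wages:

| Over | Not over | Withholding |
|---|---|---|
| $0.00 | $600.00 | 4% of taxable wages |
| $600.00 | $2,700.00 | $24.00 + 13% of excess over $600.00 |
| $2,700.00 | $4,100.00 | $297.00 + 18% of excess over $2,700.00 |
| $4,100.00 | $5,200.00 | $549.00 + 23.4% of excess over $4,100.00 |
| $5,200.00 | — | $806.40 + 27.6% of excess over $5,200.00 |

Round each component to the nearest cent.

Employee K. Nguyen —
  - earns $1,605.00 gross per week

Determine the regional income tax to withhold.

Regional Income Tax: taxable = $1,605.00
  $24.00 + 13% × ($1,605.00 − $600.00) = $24.00 + 13% × $1,005.00 = $154.65

$154.65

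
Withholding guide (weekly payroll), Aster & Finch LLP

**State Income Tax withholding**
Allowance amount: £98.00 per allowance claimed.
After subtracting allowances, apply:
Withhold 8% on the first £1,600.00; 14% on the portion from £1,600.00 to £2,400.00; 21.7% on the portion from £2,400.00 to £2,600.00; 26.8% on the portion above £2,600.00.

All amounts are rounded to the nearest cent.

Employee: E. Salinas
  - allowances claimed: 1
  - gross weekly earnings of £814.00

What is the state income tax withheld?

£57.28

State Income Tax: taxable = £814.00 − 1×£98.00 = £716.00
  8% × £716.00 = £57.28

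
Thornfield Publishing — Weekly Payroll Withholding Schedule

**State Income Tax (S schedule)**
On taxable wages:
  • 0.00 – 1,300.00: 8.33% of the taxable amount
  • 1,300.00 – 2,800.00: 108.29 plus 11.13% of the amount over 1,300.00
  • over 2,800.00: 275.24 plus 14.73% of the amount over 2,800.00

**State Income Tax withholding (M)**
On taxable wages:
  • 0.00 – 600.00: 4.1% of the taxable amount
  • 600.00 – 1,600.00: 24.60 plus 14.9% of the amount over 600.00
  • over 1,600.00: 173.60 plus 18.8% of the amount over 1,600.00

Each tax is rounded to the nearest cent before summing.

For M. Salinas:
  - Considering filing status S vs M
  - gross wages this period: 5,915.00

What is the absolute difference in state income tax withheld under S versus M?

State Income Tax (S): taxable = 5,915.00
  275.24 + 14.73% × (5,915.00 − 2,800.00) = 275.24 + 14.73% × 3,115.00 = 734.08
State Income Tax (M): taxable = 5,915.00
  173.60 + 18.8% × (5,915.00 − 1,600.00) = 173.60 + 18.8% × 4,315.00 = 984.82
Difference: |734.08 − 984.82| = 250.74 (higher under M)

250.74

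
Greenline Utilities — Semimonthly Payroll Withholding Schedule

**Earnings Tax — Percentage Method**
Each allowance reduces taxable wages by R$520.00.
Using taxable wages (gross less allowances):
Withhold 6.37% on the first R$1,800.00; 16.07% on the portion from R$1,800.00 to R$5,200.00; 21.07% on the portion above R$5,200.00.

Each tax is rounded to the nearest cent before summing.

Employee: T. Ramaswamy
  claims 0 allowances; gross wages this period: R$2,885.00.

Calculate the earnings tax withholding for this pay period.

Earnings Tax: taxable = R$2,885.00
  R$114.66 + 16.07% × (R$2,885.00 − R$1,800.00) = R$114.66 + 16.07% × R$1,085.00 = R$289.02

R$289.02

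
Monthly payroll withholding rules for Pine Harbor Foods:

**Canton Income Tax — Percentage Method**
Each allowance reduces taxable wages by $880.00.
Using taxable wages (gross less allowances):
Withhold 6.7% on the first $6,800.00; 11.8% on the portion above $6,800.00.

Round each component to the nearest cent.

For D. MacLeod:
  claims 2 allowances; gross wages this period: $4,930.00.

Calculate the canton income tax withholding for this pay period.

Canton Income Tax: taxable = $4,930.00 − 2×$880.00 = $3,170.00
  6.7% × $3,170.00 = $212.39

$212.39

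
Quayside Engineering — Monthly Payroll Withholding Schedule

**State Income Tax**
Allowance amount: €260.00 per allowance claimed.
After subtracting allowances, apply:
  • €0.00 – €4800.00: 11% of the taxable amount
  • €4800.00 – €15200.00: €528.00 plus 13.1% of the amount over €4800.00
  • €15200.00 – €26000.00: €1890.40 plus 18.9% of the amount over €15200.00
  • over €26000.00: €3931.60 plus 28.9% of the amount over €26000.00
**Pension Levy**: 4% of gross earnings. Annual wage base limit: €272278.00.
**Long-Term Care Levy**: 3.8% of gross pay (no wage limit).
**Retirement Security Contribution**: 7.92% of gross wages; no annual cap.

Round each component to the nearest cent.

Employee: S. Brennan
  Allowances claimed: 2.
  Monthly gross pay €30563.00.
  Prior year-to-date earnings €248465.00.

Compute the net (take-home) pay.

€20928.47

State Income Tax: taxable = €30563.00 − 2×€260.00 = €30043.00
  €3931.60 + 28.9% × (€30043.00 − €26000.00) = €3931.60 + 28.9% × €4043.00 = €5100.03
Pension Levy: cap €272278.00 − YTD €248465.00 = €23813.00 subject; 4% × €23813.00 = €952.52
Long-Term Care Levy: 3.8% × €30563.00 = €1161.39
Retirement Security Contribution: 7.92% × €30563.00 = €2420.59
Total withheld: €5100.03 + €952.52 + €1161.39 + €2420.59 = €9634.53
Net pay: €30563.00 − €9634.53 = €20928.47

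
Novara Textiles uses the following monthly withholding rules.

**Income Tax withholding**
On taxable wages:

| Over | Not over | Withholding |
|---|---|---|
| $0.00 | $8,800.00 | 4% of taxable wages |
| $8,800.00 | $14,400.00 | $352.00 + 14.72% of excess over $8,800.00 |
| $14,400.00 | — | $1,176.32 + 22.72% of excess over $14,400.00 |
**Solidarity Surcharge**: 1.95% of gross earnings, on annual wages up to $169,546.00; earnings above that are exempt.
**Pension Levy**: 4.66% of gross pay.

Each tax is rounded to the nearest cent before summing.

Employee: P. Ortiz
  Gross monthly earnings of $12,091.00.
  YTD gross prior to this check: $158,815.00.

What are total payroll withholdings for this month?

$1,609.13

Income Tax: taxable = $12,091.00
  $352.00 + 14.72% × ($12,091.00 − $8,800.00) = $352.00 + 14.72% × $3,291.00 = $836.44
Solidarity Surcharge: cap $169,546.00 − YTD $158,815.00 = $10,731.00 subject; 1.95% × $10,731.00 = $209.25
Pension Levy: 4.66% × $12,091.00 = $563.44
Total: $836.44 + $209.25 + $563.44 = $1,609.13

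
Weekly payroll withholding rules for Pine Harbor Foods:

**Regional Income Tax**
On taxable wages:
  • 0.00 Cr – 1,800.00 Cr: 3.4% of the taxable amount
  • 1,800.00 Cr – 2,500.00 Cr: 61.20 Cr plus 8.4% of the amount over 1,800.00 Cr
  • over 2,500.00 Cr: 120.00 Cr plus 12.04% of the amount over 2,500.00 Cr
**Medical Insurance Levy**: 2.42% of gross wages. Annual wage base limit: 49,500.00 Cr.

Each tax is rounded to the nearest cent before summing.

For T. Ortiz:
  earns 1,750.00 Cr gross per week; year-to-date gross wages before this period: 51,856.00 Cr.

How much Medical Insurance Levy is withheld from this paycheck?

0.00 Cr

Medical Insurance Levy: YTD 51,856.00 Cr ≥ cap 49,500.00 Cr → 0.00 Cr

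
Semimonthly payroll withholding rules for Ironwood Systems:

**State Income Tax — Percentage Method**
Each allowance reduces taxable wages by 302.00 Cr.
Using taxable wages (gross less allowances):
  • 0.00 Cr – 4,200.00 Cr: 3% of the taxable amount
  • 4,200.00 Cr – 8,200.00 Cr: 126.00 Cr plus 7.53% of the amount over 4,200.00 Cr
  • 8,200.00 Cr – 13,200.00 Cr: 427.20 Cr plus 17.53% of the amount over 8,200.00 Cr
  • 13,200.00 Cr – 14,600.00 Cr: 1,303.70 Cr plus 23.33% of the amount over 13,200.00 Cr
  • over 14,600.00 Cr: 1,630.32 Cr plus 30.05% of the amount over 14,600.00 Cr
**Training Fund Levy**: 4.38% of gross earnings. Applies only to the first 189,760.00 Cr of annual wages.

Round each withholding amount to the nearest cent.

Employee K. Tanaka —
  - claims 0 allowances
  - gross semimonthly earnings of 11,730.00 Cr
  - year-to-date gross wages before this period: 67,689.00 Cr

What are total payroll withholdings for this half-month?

1,559.78 Cr

State Income Tax: taxable = 11,730.00 Cr
  427.20 Cr + 17.53% × (11,730.00 Cr − 8,200.00 Cr) = 427.20 Cr + 17.53% × 3,530.00 Cr = 1,046.01 Cr
Training Fund Levy: 4.38% × 11,730.00 Cr = 513.77 Cr
Total: 1,046.01 Cr + 513.77 Cr = 1,559.78 Cr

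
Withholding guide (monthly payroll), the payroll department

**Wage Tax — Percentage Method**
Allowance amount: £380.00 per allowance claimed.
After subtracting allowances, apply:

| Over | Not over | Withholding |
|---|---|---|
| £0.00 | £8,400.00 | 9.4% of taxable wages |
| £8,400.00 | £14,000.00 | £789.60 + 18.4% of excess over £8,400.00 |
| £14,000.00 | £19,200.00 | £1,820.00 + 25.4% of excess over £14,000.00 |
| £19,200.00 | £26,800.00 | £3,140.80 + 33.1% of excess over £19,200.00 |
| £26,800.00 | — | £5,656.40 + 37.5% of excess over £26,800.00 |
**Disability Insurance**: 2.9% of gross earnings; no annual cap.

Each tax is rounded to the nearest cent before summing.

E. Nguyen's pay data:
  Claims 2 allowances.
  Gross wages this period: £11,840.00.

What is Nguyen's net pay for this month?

£10,213.92

Wage Tax: taxable = £11,840.00 − 2×£380.00 = £11,080.00
  £789.60 + 18.4% × (£11,080.00 − £8,400.00) = £789.60 + 18.4% × £2,680.00 = £1,282.72
Disability Insurance: 2.9% × £11,840.00 = £343.36
Total withheld: £1,282.72 + £343.36 = £1,626.08
Net pay: £11,840.00 − £1,626.08 = £10,213.92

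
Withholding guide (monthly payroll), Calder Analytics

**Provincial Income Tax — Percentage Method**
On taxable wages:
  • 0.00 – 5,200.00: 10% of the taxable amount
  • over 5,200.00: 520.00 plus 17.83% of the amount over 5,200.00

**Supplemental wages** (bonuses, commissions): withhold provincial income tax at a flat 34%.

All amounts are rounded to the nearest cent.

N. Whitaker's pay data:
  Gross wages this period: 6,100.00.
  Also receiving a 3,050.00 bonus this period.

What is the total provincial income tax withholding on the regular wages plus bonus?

1,717.47

Provincial Income Tax: taxable = 6,100.00
  520.00 + 17.83% × (6,100.00 − 5,200.00) = 520.00 + 17.83% × 900.00 = 680.47
Supplemental (34% flat on bonus): 34% × 3,050.00 = 1,037.00
Total provincial income tax: 680.47 + 1,037.00 = 1,717.47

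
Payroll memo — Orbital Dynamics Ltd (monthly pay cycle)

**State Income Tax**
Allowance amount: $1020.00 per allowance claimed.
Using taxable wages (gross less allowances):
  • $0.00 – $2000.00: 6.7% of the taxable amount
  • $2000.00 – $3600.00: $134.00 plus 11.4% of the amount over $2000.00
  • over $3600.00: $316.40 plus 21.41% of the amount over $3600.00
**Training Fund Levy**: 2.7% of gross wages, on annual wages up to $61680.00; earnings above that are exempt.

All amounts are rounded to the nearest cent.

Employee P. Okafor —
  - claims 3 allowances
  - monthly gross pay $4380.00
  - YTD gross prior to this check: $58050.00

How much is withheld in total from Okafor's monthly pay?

$186.45

State Income Tax: taxable = $4380.00 − 3×$1020.00 = $1320.00
  6.7% × $1320.00 = $88.44
Training Fund Levy: cap $61680.00 − YTD $58050.00 = $3630.00 subject; 2.7% × $3630.00 = $98.01
Total: $88.44 + $98.01 = $186.45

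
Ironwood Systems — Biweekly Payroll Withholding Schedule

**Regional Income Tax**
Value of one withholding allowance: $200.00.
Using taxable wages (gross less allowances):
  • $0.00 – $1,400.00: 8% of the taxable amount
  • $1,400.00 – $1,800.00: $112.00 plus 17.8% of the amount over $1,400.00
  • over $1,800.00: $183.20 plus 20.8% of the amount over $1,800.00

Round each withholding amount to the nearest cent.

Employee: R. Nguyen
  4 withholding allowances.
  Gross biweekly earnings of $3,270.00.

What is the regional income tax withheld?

$322.56

Regional Income Tax: taxable = $3,270.00 − 4×$200.00 = $2,470.00
  $183.20 + 20.8% × ($2,470.00 − $1,800.00) = $183.20 + 20.8% × $670.00 = $322.56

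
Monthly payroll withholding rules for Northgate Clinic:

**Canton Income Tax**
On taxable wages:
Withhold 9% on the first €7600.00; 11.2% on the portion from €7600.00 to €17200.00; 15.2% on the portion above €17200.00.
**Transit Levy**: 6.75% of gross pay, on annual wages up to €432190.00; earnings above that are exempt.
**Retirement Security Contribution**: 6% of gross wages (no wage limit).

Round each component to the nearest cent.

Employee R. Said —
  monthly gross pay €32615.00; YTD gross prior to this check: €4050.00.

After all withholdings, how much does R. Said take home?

Canton Income Tax: taxable = €32615.00
  €1759.20 + 15.2% × (€32615.00 − €17200.00) = €1759.20 + 15.2% × €15415.00 = €4102.28
Transit Levy: 6.75% × €32615.00 = €2201.51
Retirement Security Contribution: 6% × €32615.00 = €1956.90
Total withheld: €4102.28 + €2201.51 + €1956.90 = €8260.69
Net pay: €32615.00 − €8260.69 = €24354.31

€24354.31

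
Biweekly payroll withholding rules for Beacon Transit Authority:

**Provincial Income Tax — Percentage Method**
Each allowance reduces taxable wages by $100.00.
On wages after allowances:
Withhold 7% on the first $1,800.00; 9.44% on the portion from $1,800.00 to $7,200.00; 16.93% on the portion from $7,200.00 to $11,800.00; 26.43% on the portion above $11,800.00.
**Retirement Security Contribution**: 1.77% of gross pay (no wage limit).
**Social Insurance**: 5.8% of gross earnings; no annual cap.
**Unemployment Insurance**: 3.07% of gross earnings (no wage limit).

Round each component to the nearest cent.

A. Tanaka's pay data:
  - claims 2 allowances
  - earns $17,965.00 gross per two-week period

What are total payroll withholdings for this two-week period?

Provincial Income Tax: taxable = $17,965.00 − 2×$100.00 = $17,765.00
  $1,414.54 + 26.43% × ($17,765.00 − $11,800.00) = $1,414.54 + 26.43% × $5,965.00 = $2,991.09
Retirement Security Contribution: 1.77% × $17,965.00 = $317.98
Social Insurance: 5.8% × $17,965.00 = $1,041.97
Unemployment Insurance: 3.07% × $17,965.00 = $551.53
Total: $2,991.09 + $317.98 + $1,041.97 + $551.53 = $4,902.57

$4,902.57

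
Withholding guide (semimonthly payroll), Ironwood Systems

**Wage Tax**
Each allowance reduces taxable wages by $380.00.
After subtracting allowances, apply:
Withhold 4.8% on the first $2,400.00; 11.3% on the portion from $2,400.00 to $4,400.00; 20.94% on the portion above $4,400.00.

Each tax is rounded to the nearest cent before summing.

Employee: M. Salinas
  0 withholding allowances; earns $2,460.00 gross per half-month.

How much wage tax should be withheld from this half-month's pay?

Wage Tax: taxable = $2,460.00
  $115.20 + 11.3% × ($2,460.00 − $2,400.00) = $115.20 + 11.3% × $60.00 = $121.98

$121.98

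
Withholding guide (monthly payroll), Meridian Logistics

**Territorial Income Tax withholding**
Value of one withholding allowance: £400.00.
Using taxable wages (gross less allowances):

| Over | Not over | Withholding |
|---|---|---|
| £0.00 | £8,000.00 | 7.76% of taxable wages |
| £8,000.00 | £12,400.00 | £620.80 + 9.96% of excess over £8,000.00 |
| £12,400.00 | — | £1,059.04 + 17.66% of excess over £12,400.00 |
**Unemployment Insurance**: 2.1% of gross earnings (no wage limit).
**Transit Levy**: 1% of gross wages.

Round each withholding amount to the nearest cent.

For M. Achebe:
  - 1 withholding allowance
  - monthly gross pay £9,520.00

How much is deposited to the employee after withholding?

£8,492.53

Territorial Income Tax: taxable = £9,520.00 − 1×£400.00 = £9,120.00
  £620.80 + 9.96% × (£9,120.00 − £8,000.00) = £620.80 + 9.96% × £1,120.00 = £732.35
Unemployment Insurance: 2.1% × £9,520.00 = £199.92
Transit Levy: 1% × £9,520.00 = £95.20
Total withheld: £732.35 + £199.92 + £95.20 = £1,027.47
Net pay: £9,520.00 − £1,027.47 = £8,492.53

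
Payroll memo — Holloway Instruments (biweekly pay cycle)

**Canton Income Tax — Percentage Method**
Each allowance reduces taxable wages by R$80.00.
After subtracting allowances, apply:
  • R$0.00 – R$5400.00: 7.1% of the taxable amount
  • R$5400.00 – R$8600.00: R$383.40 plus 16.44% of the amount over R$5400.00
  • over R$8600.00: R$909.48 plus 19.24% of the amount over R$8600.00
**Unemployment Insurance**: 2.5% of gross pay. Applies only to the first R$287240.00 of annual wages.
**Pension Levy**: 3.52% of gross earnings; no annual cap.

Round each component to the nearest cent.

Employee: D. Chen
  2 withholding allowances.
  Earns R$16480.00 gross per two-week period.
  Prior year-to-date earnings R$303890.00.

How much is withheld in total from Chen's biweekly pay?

R$2974.91

Canton Income Tax: taxable = R$16480.00 − 2×R$80.00 = R$16320.00
  R$909.48 + 19.24% × (R$16320.00 − R$8600.00) = R$909.48 + 19.24% × R$7720.00 = R$2394.81
Unemployment Insurance: YTD R$303890.00 ≥ cap R$287240.00 → R$0.00
Pension Levy: 3.52% × R$16480.00 = R$580.10
Total: R$2394.81 + R$0.00 + R$580.10 = R$2974.91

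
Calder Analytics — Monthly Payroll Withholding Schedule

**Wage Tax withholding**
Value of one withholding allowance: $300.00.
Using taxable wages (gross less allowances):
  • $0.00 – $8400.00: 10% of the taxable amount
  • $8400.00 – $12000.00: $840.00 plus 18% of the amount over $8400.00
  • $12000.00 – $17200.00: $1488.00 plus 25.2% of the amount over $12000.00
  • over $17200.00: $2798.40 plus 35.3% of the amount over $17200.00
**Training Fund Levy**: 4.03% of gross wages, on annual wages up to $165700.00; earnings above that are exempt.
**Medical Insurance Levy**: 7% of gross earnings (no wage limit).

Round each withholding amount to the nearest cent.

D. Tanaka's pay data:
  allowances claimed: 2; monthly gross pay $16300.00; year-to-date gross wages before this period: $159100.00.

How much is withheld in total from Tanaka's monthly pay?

$3827.38

Wage Tax: taxable = $16300.00 − 2×$300.00 = $15700.00
  $1488.00 + 25.2% × ($15700.00 − $12000.00) = $1488.00 + 25.2% × $3700.00 = $2420.40
Training Fund Levy: cap $165700.00 − YTD $159100.00 = $6600.00 subject; 4.03% × $6600.00 = $265.98
Medical Insurance Levy: 7% × $16300.00 = $1141.00
Total: $2420.40 + $265.98 + $1141.00 = $3827.38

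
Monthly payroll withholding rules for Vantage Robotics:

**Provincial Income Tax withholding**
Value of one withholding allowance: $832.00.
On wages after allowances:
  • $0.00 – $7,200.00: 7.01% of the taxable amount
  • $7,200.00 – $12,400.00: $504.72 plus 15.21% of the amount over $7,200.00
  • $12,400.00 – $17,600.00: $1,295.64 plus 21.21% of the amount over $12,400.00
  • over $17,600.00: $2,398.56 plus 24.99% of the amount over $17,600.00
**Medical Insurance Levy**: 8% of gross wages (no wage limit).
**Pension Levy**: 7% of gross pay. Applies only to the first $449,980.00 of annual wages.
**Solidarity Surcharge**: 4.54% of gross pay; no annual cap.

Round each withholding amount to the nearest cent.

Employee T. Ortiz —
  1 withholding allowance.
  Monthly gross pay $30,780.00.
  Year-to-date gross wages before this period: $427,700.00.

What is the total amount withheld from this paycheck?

$10,903.74

Provincial Income Tax: taxable = $30,780.00 − 1×$832.00 = $29,948.00
  $2,398.56 + 24.99% × ($29,948.00 − $17,600.00) = $2,398.56 + 24.99% × $12,348.00 = $5,484.33
Medical Insurance Levy: 8% × $30,780.00 = $2,462.40
Pension Levy: cap $449,980.00 − YTD $427,700.00 = $22,280.00 subject; 7% × $22,280.00 = $1,559.60
Solidarity Surcharge: 4.54% × $30,780.00 = $1,397.41
Total: $5,484.33 + $2,462.40 + $1,559.60 + $1,397.41 = $10,903.74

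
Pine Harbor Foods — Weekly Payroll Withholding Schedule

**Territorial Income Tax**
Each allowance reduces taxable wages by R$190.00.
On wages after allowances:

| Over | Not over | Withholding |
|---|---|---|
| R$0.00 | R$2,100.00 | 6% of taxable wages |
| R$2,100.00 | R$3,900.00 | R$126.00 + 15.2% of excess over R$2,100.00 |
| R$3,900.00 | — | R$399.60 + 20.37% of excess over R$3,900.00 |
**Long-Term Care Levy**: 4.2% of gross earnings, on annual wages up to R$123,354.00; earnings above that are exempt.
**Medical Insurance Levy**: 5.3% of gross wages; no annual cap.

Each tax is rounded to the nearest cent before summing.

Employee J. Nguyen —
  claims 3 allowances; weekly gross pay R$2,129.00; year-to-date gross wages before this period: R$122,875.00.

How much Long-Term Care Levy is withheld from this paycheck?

R$20.12

Long-Term Care Levy: cap R$123,354.00 − YTD R$122,875.00 = R$479.00 subject; 4.2% × R$479.00 = R$20.12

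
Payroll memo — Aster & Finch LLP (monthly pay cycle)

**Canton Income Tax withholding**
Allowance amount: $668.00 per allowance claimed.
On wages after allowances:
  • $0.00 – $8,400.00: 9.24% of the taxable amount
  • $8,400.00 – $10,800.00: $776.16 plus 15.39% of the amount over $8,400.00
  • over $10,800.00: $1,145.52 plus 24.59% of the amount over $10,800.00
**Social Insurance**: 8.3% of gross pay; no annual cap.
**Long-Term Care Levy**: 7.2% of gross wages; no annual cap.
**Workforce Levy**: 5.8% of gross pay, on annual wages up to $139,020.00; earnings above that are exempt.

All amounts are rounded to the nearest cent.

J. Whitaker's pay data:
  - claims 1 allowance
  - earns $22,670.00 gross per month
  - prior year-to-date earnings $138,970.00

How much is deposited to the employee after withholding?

Canton Income Tax: taxable = $22,670.00 − 1×$668.00 = $22,002.00
  $1,145.52 + 24.59% × ($22,002.00 − $10,800.00) = $1,145.52 + 24.59% × $11,202.00 = $3,900.09
Social Insurance: 8.3% × $22,670.00 = $1,881.61
Long-Term Care Levy: 7.2% × $22,670.00 = $1,632.24
Workforce Levy: cap $139,020.00 − YTD $138,970.00 = $50.00 subject; 5.8% × $50.00 = $2.90
Total withheld: $3,900.09 + $1,881.61 + $1,632.24 + $2.90 = $7,416.84
Net pay: $22,670.00 − $7,416.84 = $15,253.16

$15,253.16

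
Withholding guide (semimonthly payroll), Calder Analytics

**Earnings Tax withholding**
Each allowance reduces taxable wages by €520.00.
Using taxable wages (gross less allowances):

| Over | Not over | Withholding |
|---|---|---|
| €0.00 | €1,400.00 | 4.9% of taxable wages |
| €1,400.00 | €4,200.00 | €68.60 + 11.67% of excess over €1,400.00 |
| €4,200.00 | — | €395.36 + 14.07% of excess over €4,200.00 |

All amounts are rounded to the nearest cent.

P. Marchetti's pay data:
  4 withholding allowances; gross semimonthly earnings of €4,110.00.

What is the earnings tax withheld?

Earnings Tax: taxable = €4,110.00 − 4×€520.00 = €2,030.00
  €68.60 + 11.67% × (€2,030.00 − €1,400.00) = €68.60 + 11.67% × €630.00 = €142.12

€142.12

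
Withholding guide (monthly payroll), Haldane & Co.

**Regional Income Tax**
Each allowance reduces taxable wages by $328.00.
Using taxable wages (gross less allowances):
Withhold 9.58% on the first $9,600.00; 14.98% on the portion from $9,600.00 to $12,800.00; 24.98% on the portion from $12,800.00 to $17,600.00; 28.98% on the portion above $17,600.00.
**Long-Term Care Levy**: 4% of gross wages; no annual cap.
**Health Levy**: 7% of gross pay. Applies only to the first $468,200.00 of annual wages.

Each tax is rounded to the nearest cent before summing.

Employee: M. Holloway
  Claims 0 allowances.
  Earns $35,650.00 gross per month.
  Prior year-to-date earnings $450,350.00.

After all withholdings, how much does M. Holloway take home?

$25,145.53

Regional Income Tax: taxable = $35,650.00
  $2,598.08 + 28.98% × ($35,650.00 − $17,600.00) = $2,598.08 + 28.98% × $18,050.00 = $7,828.97
Long-Term Care Levy: 4% × $35,650.00 = $1,426.00
Health Levy: cap $468,200.00 − YTD $450,350.00 = $17,850.00 subject; 7% × $17,850.00 = $1,249.50
Total withheld: $7,828.97 + $1,426.00 + $1,249.50 = $10,504.47
Net pay: $35,650.00 − $10,504.47 = $25,145.53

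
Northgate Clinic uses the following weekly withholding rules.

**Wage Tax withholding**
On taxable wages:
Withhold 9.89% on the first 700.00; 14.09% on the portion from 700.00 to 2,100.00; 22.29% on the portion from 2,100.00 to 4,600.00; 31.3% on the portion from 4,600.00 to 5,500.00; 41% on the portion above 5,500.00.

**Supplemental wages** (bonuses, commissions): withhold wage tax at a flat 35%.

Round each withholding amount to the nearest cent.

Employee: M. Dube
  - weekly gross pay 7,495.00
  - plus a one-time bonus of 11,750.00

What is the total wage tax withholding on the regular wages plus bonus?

Wage Tax: taxable = 7,495.00
  1,105.44 + 41% × (7,495.00 − 5,500.00) = 1,105.44 + 41% × 1,995.00 = 1,923.39
Supplemental (35% flat on bonus): 35% × 11,750.00 = 4,112.50
Total wage tax: 1,923.39 + 4,112.50 = 6,035.89

6,035.89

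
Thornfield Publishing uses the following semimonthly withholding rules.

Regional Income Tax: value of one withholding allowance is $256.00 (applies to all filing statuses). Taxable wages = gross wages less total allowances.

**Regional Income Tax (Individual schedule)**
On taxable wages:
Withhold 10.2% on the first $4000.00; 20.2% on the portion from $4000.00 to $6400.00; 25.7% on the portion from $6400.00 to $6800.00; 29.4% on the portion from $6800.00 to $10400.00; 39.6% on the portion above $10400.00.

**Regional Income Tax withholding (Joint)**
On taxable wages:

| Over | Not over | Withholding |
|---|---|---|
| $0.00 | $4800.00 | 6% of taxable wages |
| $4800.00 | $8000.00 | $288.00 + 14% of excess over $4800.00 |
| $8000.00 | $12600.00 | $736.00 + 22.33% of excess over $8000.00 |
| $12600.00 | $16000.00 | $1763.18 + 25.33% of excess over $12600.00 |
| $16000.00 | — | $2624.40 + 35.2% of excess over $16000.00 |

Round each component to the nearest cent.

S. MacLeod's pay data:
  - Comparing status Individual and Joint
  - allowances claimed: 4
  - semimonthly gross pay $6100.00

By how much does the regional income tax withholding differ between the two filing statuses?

$298.71

Regional Income Tax (Individual): taxable = $6100.00 − 4×$256.00 = $5076.00
  $408.00 + 20.2% × ($5076.00 − $4000.00) = $408.00 + 20.2% × $1076.00 = $625.35
Regional Income Tax (Joint): taxable = $6100.00 − 4×$256.00 = $5076.00
  $288.00 + 14% × ($5076.00 − $4800.00) = $288.00 + 14% × $276.00 = $326.64
Difference: |$625.35 − $326.64| = $298.71 (higher under Individual)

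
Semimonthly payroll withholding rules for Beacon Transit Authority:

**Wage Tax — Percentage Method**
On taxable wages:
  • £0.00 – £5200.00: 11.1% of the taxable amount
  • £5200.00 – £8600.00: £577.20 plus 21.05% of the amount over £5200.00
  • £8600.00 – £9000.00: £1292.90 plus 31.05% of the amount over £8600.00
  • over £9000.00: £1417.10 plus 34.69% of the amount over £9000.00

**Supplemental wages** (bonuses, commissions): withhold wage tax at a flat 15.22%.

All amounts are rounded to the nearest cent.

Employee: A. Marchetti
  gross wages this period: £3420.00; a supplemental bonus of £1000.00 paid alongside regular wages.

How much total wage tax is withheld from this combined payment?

£531.82

Wage Tax: taxable = £3420.00
  11.1% × £3420.00 = £379.62
Supplemental (15.22% flat on bonus): 15.22% × £1000.00 = £152.20
Total wage tax: £379.62 + £152.20 = £531.82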